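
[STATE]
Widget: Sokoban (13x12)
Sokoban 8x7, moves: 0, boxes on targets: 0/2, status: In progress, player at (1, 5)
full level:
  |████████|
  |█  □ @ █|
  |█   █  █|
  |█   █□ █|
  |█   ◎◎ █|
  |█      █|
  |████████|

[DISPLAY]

████████     
█  □ @ █     
█   █  █     
█   █□ █     
█   ◎◎ █     
█      █     
████████     
Moves: 0  0/2
             
             
             
             


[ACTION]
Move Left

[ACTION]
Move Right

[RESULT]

████████     
█  □ @ █     
█   █  █     
█   █□ █     
█   ◎◎ █     
█      █     
████████     
Moves: 2  0/2
             
             
             
             


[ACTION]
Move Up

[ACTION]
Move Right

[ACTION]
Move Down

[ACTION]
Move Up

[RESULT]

████████     
█  □  @█     
█   █  █     
█   █□ █     
█   ◎◎ █     
█      █     
████████     
Moves: 5  0/2
             
             
             
             


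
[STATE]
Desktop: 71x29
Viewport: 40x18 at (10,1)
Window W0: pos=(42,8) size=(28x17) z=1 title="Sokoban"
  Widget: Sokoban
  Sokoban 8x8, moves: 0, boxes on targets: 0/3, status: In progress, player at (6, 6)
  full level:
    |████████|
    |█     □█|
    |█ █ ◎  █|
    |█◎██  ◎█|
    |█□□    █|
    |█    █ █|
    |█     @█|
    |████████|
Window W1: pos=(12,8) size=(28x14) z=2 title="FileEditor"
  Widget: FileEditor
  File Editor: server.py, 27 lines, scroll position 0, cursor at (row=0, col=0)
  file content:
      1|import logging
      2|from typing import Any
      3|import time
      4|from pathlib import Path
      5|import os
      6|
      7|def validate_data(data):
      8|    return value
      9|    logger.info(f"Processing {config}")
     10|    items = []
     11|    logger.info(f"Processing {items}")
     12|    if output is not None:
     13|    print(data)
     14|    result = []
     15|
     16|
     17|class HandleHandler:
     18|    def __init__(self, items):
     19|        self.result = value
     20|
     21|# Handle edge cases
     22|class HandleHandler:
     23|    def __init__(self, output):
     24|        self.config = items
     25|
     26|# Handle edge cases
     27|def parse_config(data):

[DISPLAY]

                                        
                                        
                                        
                                        
                                        
                                        
                                        
  ┏━━━━━━━━━━━━━━━━━━━━━━━━━━┓  ┏━━━━━━━
  ┃ FileEditor               ┃  ┃ Sokoba
  ┠──────────────────────────┨  ┠───────
  ┃█mport logging           ▲┃  ┃███████
  ┃from typing import Any   █┃  ┃█     □
  ┃import time              ░┃  ┃█ █ ◎  
  ┃from pathlib import Path ░┃  ┃█◎██  ◎
  ┃import os                ░┃  ┃█□□    
  ┃                         ░┃  ┃█    █ 
  ┃def validate_data(data): ░┃  ┃█     @
  ┃    return value         ░┃  ┃███████


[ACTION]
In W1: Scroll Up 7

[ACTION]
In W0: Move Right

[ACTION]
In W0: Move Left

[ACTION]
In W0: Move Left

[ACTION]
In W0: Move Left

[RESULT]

                                        
                                        
                                        
                                        
                                        
                                        
                                        
  ┏━━━━━━━━━━━━━━━━━━━━━━━━━━┓  ┏━━━━━━━
  ┃ FileEditor               ┃  ┃ Sokoba
  ┠──────────────────────────┨  ┠───────
  ┃█mport logging           ▲┃  ┃███████
  ┃from typing import Any   █┃  ┃█     □
  ┃import time              ░┃  ┃█ █ ◎  
  ┃from pathlib import Path ░┃  ┃█◎██  ◎
  ┃import os                ░┃  ┃█□□    
  ┃                         ░┃  ┃█    █ 
  ┃def validate_data(data): ░┃  ┃█  @   
  ┃    return value         ░┃  ┃███████


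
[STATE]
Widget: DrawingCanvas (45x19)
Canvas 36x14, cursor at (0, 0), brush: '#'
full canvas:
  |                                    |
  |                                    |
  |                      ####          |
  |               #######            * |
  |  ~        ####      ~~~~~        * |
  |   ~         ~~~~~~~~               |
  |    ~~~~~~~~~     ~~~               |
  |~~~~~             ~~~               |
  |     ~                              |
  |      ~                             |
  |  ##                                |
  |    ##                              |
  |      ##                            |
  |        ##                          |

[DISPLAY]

+                                            
                                             
                      ####                   
               #######            *          
  ~        ####      ~~~~~        *          
   ~         ~~~~~~~~                        
    ~~~~~~~~~     ~~~                        
~~~~~             ~~~                        
     ~                                       
      ~                                      
  ##                                         
    ##                                       
      ##                                     
        ##                                   
                                             
                                             
                                             
                                             
                                             


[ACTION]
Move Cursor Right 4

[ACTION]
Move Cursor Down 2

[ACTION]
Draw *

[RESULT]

                                             
                                             
    *                 ####                   
               #######            *          
  ~        ####      ~~~~~        *          
   ~         ~~~~~~~~                        
    ~~~~~~~~~     ~~~                        
~~~~~             ~~~                        
     ~                                       
      ~                                      
  ##                                         
    ##                                       
      ##                                     
        ##                                   
                                             
                                             
                                             
                                             
                                             


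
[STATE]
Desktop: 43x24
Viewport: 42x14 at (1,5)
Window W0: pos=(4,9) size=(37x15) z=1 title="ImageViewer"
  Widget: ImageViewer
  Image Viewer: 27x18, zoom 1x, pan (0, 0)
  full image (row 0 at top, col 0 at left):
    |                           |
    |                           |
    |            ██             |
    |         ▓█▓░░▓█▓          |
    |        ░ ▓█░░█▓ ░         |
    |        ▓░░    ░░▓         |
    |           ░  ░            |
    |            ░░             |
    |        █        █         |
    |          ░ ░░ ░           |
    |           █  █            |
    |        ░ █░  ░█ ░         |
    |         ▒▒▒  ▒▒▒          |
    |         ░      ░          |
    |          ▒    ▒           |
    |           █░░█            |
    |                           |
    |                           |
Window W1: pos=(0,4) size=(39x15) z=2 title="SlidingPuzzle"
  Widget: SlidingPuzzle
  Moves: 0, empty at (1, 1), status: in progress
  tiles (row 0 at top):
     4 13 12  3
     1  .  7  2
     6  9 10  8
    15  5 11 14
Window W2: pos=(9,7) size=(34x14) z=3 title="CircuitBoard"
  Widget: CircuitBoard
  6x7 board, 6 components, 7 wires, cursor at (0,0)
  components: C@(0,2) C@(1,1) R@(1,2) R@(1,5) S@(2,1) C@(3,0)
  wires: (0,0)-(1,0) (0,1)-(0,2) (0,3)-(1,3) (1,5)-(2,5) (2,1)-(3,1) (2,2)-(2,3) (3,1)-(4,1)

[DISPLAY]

 SlidingPuzzle                       ┃    
─────────────────────────────────────┨    
┌────┬──┏━━━━━━━━━━━━━━━━━━━━━━━━━━━━━━━━┓
│  4 │ 1┃ CircuitBoard                   ┃
├────┼──┠────────────────────────────────┨
│  1 │  ┃   0 1 2 3 4 5                  ┃
├────┼──┃0  [.]  · ─ C   ·               ┃
│  6 │  ┃    │           │               ┃
├────┼──┃1   ·   C   R   ·       R       ┃
│ 15 │  ┃                        │       ┃
└────┴──┃2       S   · ─ ·       ·       ┃
Moves: 0┃        │                       ┃
        ┃3   C   ·                       ┃
━━━━━━━━┃        │                       ┃


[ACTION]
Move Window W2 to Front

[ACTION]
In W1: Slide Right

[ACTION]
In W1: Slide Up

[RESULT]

 SlidingPuzzle                       ┃    
─────────────────────────────────────┨    
┌────┬──┏━━━━━━━━━━━━━━━━━━━━━━━━━━━━━━━━┓
│  4 │ 1┃ CircuitBoard                   ┃
├────┼──┠────────────────────────────────┨
│  6 │  ┃   0 1 2 3 4 5                  ┃
├────┼──┃0  [.]  · ─ C   ·               ┃
│    │  ┃    │           │               ┃
├────┼──┃1   ·   C   R   ·       R       ┃
│ 15 │  ┃                        │       ┃
└────┴──┃2       S   · ─ ·       ·       ┃
Moves: 2┃        │                       ┃
        ┃3   C   ·                       ┃
━━━━━━━━┃        │                       ┃


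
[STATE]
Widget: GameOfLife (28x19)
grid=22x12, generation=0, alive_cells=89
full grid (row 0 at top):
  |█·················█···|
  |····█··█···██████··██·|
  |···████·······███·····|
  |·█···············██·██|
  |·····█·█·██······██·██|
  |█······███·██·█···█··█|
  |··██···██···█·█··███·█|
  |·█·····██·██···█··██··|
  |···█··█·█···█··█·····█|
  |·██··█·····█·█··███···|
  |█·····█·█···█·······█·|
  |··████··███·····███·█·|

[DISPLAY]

Gen: 0                      
█·················█···      
····█··█···██████··██·      
···████·······███·····      
·█···············██·██      
·····█·█·██······██·██      
█······███·██·█···█··█      
··██···██···█·█··███·█      
·█·····██·██···█··██··      
···█··█·█···█··█·····█      
·██··█·····█·█··███···      
█·····█·█···█·······█·      
··████··███·····███·█·      
                            
                            
                            
                            
                            
                            


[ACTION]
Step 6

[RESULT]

Gen: 6                      
·····█············███·      
····█·█···██·····█··█·      
···██····█···█···█····      
·············█·····█··      
·········████·█·······      
··········████········      
██····██·██··█··█·····      
█··███·█·███·····█·█··      
█·██···██████·········      
·██·███····██·········      
·········███····██····      
·········██·····██····      
                            
                            
                            
                            
                            
                            


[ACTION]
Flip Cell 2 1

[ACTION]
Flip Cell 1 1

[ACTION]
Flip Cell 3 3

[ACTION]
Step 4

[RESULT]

Gen: 10                     
···██······█······█·█·      
···██·····██······█·█·      
···██·····██··········      
····██····█···██······      
···············██·····      
··█···█·······██······      
█·█··██·······█·······      
█····████·············      
█····█···█············      
·█·······█············      
···█············██····      
·····████·······██····      
                            
                            
                            
                            
                            
                            


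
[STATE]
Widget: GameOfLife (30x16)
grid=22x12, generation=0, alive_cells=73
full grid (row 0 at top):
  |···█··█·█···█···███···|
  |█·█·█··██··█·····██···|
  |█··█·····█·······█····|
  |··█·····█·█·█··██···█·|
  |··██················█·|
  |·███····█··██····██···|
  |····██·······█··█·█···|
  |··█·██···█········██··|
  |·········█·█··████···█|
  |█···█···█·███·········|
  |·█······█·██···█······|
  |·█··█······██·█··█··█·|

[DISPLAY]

Gen: 0                        
···█··█·█···█···███···        
█·█·█··██··█·····██···        
█··█·····█·······█····        
··█·····█·█·█··██···█·        
··██················█·        
·███····█··██····██···        
····██·······█··█·█···        
··█·██···█········██··        
·········█·█··████···█        
█···█···█·███·········        
·█······█·██···█······        
·█··█······██·█··█··█·        
                              
                              
                              


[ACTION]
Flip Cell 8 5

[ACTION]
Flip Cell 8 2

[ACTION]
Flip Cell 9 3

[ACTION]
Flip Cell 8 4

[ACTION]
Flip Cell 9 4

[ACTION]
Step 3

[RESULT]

Gen: 3                        
··██···██·············        
··██··██··············        
·█·█····█········█····        
·█·█············██····        
·█·█······██···██·█···        
···········█·█··██····        
···············█···█··        
·██·████···········█··        
·████··█···········█··        
····██·█··············        
··········█··████·····        
············█·········        
                              
                              
                              


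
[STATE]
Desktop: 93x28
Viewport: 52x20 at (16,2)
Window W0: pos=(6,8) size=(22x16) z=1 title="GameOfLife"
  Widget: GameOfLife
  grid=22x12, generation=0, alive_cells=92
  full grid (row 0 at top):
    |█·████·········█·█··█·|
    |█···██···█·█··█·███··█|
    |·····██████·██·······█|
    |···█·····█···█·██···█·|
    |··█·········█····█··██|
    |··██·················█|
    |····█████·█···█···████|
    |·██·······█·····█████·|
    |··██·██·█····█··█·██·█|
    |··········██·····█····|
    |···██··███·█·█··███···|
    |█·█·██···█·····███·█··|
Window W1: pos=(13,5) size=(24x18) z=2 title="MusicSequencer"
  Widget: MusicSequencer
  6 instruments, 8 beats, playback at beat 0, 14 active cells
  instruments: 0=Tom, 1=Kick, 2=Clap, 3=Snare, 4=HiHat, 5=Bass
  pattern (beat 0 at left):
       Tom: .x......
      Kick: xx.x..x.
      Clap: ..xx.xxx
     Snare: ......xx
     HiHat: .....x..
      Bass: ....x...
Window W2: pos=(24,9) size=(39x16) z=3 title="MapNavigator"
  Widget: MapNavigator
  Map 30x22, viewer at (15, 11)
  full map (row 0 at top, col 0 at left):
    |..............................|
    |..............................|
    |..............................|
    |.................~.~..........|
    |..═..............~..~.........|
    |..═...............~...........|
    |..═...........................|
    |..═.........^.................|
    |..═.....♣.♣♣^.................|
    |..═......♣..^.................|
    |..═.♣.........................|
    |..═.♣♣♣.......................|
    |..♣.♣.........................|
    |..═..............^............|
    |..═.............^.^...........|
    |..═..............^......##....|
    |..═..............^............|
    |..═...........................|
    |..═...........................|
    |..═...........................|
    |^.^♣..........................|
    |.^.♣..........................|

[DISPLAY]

                                                    
                                                    
                                                    
━━━━━━━━━━━━━━━━━━━━┓                               
usicSequencer       ┃                               
────────────────────┨                               
    ▼1234567        ┃                               
 Tom·█··┏━━━━━━━━━━━━━━━━━━━━━━━━━━━━━━━━━━━━━┓     
Kick██·█┃ MapNavigator                        ┃     
Clap··██┠─────────────────────────────────────┨     
nare····┃   ..═...............~...........    ┃     
iHat····┃   ..═...........................    ┃     
Bass····┃   ..═.........^.................    ┃     
        ┃   ..═.....♣.♣♣^.................    ┃     
        ┃   ..═......♣..^.................    ┃     
        ┃   ..═.♣.........................    ┃     
        ┃   ..═.♣♣♣........@..............    ┃     
        ┃   ..♣.♣.........................    ┃     
        ┃   ..═..............^............    ┃     
        ┃   ..═.............^.^...........    ┃     


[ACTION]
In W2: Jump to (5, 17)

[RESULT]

                                                    
                                                    
                                                    
━━━━━━━━━━━━━━━━━━━━┓                               
usicSequencer       ┃                               
────────────────────┨                               
    ▼1234567        ┃                               
 Tom·█··┏━━━━━━━━━━━━━━━━━━━━━━━━━━━━━━━━━━━━━┓     
Kick██·█┃ MapNavigator                        ┃     
Clap··██┠─────────────────────────────────────┨     
nare····┃             ..═.♣♣♣.................┃     
iHat····┃             ..♣.♣...................┃     
Bass····┃             ..═..............^......┃     
        ┃             ..═.............^.^.....┃     
        ┃             ..═..............^......┃     
        ┃             ..═..............^......┃     
        ┃             ..═..@..................┃     
        ┃             ..═.....................┃     
        ┃             ..═.....................┃     
        ┃             ^.^♣....................┃     


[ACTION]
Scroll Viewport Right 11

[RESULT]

                                                    
                                                    
                                                    
━━━━━━━━━┓                                          
er       ┃                                          
─────────┨                                          
7        ┃                                          
━━━━━━━━━━━━━━━━━━━━━━━━━━━━━━━━━━━┓                
apNavigator                        ┃                
───────────────────────────────────┨                
           ..═.♣♣♣.................┃                
           ..♣.♣...................┃                
           ..═..............^......┃                
           ..═.............^.^.....┃                
           ..═..............^......┃                
           ..═..............^......┃                
           ..═..@..................┃                
           ..═.....................┃                
           ..═.....................┃                
           ^.^♣....................┃                


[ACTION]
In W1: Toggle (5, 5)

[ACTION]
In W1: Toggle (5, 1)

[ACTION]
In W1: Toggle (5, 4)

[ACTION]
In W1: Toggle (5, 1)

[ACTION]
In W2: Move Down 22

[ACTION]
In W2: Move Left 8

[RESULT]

                                                    
                                                    
                                                    
━━━━━━━━━┓                                          
er       ┃                                          
─────────┨                                          
7        ┃                                          
━━━━━━━━━━━━━━━━━━━━━━━━━━━━━━━━━━━┓                
apNavigator                        ┃                
───────────────────────────────────┨                
                ..═..............^.┃                
                ..═..............^.┃                
                ..═................┃                
                ..═................┃                
                ..═................┃                
                ^.^♣...............┃                
                @^.♣...............┃                
                                   ┃                
                                   ┃                
                                   ┃                


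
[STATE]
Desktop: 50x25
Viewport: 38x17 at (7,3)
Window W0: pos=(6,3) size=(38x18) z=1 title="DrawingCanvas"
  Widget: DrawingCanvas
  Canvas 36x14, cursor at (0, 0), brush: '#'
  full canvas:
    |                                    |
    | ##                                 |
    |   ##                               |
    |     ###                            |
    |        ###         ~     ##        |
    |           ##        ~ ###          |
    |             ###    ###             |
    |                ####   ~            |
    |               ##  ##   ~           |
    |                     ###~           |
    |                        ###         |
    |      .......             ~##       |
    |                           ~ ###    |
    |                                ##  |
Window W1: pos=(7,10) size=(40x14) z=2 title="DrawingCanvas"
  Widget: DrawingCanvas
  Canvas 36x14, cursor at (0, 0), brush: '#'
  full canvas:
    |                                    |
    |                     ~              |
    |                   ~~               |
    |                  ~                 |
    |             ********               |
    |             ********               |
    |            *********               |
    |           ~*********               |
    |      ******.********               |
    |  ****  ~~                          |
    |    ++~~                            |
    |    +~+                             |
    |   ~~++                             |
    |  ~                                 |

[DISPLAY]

━━━━━━━━━━━━━━━━━━━━━━━━━━━━━━━━━━━━┓ 
 DrawingCanvas                      ┃ 
────────────────────────────────────┨ 
+                                   ┃ 
 ##                                 ┃ 
   ##                               ┃ 
     ###                            ┃ 
┏━━━━━━━━━━━━━━━━━━━━━━━━━━━━━━━━━━━━━
┃ DrawingCanvas                       
┠─────────────────────────────────────
┃+                                    
┃                     ~               
┃                   ~~                
┃                  ~                  
┃             ********                
┃             ********                
┃            *********                


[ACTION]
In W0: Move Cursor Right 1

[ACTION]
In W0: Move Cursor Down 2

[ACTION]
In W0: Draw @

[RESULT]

━━━━━━━━━━━━━━━━━━━━━━━━━━━━━━━━━━━━┓ 
 DrawingCanvas                      ┃ 
────────────────────────────────────┨ 
                                    ┃ 
 ##                                 ┃ 
 @ ##                               ┃ 
     ###                            ┃ 
┏━━━━━━━━━━━━━━━━━━━━━━━━━━━━━━━━━━━━━
┃ DrawingCanvas                       
┠─────────────────────────────────────
┃+                                    
┃                     ~               
┃                   ~~                
┃                  ~                  
┃             ********                
┃             ********                
┃            *********                


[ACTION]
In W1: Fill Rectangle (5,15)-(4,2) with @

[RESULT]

━━━━━━━━━━━━━━━━━━━━━━━━━━━━━━━━━━━━┓ 
 DrawingCanvas                      ┃ 
────────────────────────────────────┨ 
                                    ┃ 
 ##                                 ┃ 
 @ ##                               ┃ 
     ###                            ┃ 
┏━━━━━━━━━━━━━━━━━━━━━━━━━━━━━━━━━━━━━
┃ DrawingCanvas                       
┠─────────────────────────────────────
┃+                                    
┃                     ~               
┃                   ~~                
┃                  ~                  
┃  @@@@@@@@@@@@@@*****                
┃  @@@@@@@@@@@@@@*****                
┃            *********                


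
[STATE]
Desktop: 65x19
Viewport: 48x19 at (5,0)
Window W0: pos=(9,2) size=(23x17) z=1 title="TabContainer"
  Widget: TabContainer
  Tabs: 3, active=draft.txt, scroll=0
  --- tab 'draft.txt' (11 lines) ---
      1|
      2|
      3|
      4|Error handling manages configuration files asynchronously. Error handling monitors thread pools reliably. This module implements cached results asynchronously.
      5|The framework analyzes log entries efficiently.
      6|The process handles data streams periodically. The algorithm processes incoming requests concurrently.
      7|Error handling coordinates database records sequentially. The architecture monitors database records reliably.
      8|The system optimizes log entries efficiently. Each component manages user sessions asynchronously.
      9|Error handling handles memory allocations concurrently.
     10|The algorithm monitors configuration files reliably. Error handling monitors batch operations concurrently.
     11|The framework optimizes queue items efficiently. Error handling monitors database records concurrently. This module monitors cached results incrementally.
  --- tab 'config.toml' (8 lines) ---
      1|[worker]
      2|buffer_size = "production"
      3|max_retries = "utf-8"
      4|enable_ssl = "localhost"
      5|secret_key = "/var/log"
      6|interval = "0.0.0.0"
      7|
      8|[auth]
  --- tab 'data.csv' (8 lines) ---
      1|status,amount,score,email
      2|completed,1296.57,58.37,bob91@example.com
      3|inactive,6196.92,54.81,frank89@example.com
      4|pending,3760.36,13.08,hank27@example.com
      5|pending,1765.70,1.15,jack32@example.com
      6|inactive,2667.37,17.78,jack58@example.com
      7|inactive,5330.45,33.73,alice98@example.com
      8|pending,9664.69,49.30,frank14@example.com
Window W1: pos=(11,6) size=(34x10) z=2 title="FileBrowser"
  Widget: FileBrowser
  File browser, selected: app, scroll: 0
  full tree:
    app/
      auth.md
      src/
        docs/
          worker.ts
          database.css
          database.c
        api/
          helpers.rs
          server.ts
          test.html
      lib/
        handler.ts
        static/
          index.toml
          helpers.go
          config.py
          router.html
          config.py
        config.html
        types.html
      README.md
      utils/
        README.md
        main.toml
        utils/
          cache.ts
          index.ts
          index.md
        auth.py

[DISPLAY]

                                                
                                                
    ┏━━━━━━━━━━━━━━━━━━━━━┓                     
    ┃ TabContainer        ┃                     
    ┠─────────────────────┨                     
    ┃[draft.txt]│ config.t┃                     
    ┃─┏━━━━━━━━━━━━━━━━━━━━━━━━━━━━━━━━┓        
    ┃ ┃ FileBrowser                    ┃        
    ┃ ┠────────────────────────────────┨        
    ┃ ┃> [-] app/                      ┃        
    ┃E┃    auth.md                     ┃        
    ┃T┃    [+] src/                    ┃        
    ┃T┃    [+] lib/                    ┃        
    ┃E┃    README.md                   ┃        
    ┃T┃    [+] utils/                  ┃        
    ┃E┗━━━━━━━━━━━━━━━━━━━━━━━━━━━━━━━━┛        
    ┃The algorithm monitor┃                     
    ┃The framework optimiz┃                     
    ┗━━━━━━━━━━━━━━━━━━━━━┛                     


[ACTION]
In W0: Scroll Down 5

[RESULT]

                                                
                                                
    ┏━━━━━━━━━━━━━━━━━━━━━┓                     
    ┃ TabContainer        ┃                     
    ┠─────────────────────┨                     
    ┃[draft.txt]│ config.t┃                     
    ┃─┏━━━━━━━━━━━━━━━━━━━━━━━━━━━━━━━━┓        
    ┃T┃ FileBrowser                    ┃        
    ┃E┠────────────────────────────────┨        
    ┃T┃> [-] app/                      ┃        
    ┃E┃    auth.md                     ┃        
    ┃T┃    [+] src/                    ┃        
    ┃T┃    [+] lib/                    ┃        
    ┃ ┃    README.md                   ┃        
    ┃ ┃    [+] utils/                  ┃        
    ┃ ┗━━━━━━━━━━━━━━━━━━━━━━━━━━━━━━━━┛        
    ┃                     ┃                     
    ┃                     ┃                     
    ┗━━━━━━━━━━━━━━━━━━━━━┛                     


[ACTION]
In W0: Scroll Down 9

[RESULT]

                                                
                                                
    ┏━━━━━━━━━━━━━━━━━━━━━┓                     
    ┃ TabContainer        ┃                     
    ┠─────────────────────┨                     
    ┃[draft.txt]│ config.t┃                     
    ┃─┏━━━━━━━━━━━━━━━━━━━━━━━━━━━━━━━━┓        
    ┃T┃ FileBrowser                    ┃        
    ┃ ┠────────────────────────────────┨        
    ┃ ┃> [-] app/                      ┃        
    ┃ ┃    auth.md                     ┃        
    ┃ ┃    [+] src/                    ┃        
    ┃ ┃    [+] lib/                    ┃        
    ┃ ┃    README.md                   ┃        
    ┃ ┃    [+] utils/                  ┃        
    ┃ ┗━━━━━━━━━━━━━━━━━━━━━━━━━━━━━━━━┛        
    ┃                     ┃                     
    ┃                     ┃                     
    ┗━━━━━━━━━━━━━━━━━━━━━┛                     


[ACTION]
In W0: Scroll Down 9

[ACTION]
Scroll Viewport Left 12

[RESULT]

                                                
                                                
         ┏━━━━━━━━━━━━━━━━━━━━━┓                
         ┃ TabContainer        ┃                
         ┠─────────────────────┨                
         ┃[draft.txt]│ config.t┃                
         ┃─┏━━━━━━━━━━━━━━━━━━━━━━━━━━━━━━━━┓   
         ┃T┃ FileBrowser                    ┃   
         ┃ ┠────────────────────────────────┨   
         ┃ ┃> [-] app/                      ┃   
         ┃ ┃    auth.md                     ┃   
         ┃ ┃    [+] src/                    ┃   
         ┃ ┃    [+] lib/                    ┃   
         ┃ ┃    README.md                   ┃   
         ┃ ┃    [+] utils/                  ┃   
         ┃ ┗━━━━━━━━━━━━━━━━━━━━━━━━━━━━━━━━┛   
         ┃                     ┃                
         ┃                     ┃                
         ┗━━━━━━━━━━━━━━━━━━━━━┛                


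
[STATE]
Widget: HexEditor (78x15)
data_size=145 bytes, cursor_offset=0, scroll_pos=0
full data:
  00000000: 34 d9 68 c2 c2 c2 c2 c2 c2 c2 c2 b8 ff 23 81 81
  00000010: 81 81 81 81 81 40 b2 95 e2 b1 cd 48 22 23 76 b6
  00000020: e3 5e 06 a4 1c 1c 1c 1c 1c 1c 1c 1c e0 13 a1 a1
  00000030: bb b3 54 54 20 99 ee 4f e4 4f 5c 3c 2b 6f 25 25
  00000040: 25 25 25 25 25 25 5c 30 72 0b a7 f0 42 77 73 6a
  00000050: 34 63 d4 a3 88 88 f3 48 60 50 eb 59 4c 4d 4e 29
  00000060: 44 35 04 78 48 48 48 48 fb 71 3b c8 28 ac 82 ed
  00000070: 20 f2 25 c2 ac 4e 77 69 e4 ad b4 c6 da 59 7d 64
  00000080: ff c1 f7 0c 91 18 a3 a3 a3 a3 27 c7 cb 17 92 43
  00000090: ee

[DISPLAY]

00000000  34 d9 68 c2 c2 c2 c2 c2  c2 c2 c2 b8 ff 23 81 81  |4.h..........#..|
00000010  81 81 81 81 81 40 b2 95  e2 b1 cd 48 22 23 76 b6  |.....@.....H"#v.|
00000020  e3 5e 06 a4 1c 1c 1c 1c  1c 1c 1c 1c e0 13 a1 a1  |.^..............|
00000030  bb b3 54 54 20 99 ee 4f  e4 4f 5c 3c 2b 6f 25 25  |..TT ..O.O\<+o%%|
00000040  25 25 25 25 25 25 5c 30  72 0b a7 f0 42 77 73 6a  |%%%%%%\0r...Bwsj|
00000050  34 63 d4 a3 88 88 f3 48  60 50 eb 59 4c 4d 4e 29  |4c.....H`P.YLMN)|
00000060  44 35 04 78 48 48 48 48  fb 71 3b c8 28 ac 82 ed  |D5.xHHHH.q;.(...|
00000070  20 f2 25 c2 ac 4e 77 69  e4 ad b4 c6 da 59 7d 64  | .%..Nwi.....Y}d|
00000080  ff c1 f7 0c 91 18 a3 a3  a3 a3 27 c7 cb 17 92 43  |..........'....C|
00000090  ee                                                |.               |
                                                                              
                                                                              
                                                                              
                                                                              
                                                                              


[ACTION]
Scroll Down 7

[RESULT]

00000070  20 f2 25 c2 ac 4e 77 69  e4 ad b4 c6 da 59 7d 64  | .%..Nwi.....Y}d|
00000080  ff c1 f7 0c 91 18 a3 a3  a3 a3 27 c7 cb 17 92 43  |..........'....C|
00000090  ee                                                |.               |
                                                                              
                                                                              
                                                                              
                                                                              
                                                                              
                                                                              
                                                                              
                                                                              
                                                                              
                                                                              
                                                                              
                                                                              


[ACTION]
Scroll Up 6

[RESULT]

00000010  81 81 81 81 81 40 b2 95  e2 b1 cd 48 22 23 76 b6  |.....@.....H"#v.|
00000020  e3 5e 06 a4 1c 1c 1c 1c  1c 1c 1c 1c e0 13 a1 a1  |.^..............|
00000030  bb b3 54 54 20 99 ee 4f  e4 4f 5c 3c 2b 6f 25 25  |..TT ..O.O\<+o%%|
00000040  25 25 25 25 25 25 5c 30  72 0b a7 f0 42 77 73 6a  |%%%%%%\0r...Bwsj|
00000050  34 63 d4 a3 88 88 f3 48  60 50 eb 59 4c 4d 4e 29  |4c.....H`P.YLMN)|
00000060  44 35 04 78 48 48 48 48  fb 71 3b c8 28 ac 82 ed  |D5.xHHHH.q;.(...|
00000070  20 f2 25 c2 ac 4e 77 69  e4 ad b4 c6 da 59 7d 64  | .%..Nwi.....Y}d|
00000080  ff c1 f7 0c 91 18 a3 a3  a3 a3 27 c7 cb 17 92 43  |..........'....C|
00000090  ee                                                |.               |
                                                                              
                                                                              
                                                                              
                                                                              
                                                                              
                                                                              


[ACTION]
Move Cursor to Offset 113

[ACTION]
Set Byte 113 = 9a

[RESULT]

00000010  81 81 81 81 81 40 b2 95  e2 b1 cd 48 22 23 76 b6  |.....@.....H"#v.|
00000020  e3 5e 06 a4 1c 1c 1c 1c  1c 1c 1c 1c e0 13 a1 a1  |.^..............|
00000030  bb b3 54 54 20 99 ee 4f  e4 4f 5c 3c 2b 6f 25 25  |..TT ..O.O\<+o%%|
00000040  25 25 25 25 25 25 5c 30  72 0b a7 f0 42 77 73 6a  |%%%%%%\0r...Bwsj|
00000050  34 63 d4 a3 88 88 f3 48  60 50 eb 59 4c 4d 4e 29  |4c.....H`P.YLMN)|
00000060  44 35 04 78 48 48 48 48  fb 71 3b c8 28 ac 82 ed  |D5.xHHHH.q;.(...|
00000070  20 9A 25 c2 ac 4e 77 69  e4 ad b4 c6 da 59 7d 64  | .%..Nwi.....Y}d|
00000080  ff c1 f7 0c 91 18 a3 a3  a3 a3 27 c7 cb 17 92 43  |..........'....C|
00000090  ee                                                |.               |
                                                                              
                                                                              
                                                                              
                                                                              
                                                                              
                                                                              


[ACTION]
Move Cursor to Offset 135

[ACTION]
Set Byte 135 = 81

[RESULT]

00000010  81 81 81 81 81 40 b2 95  e2 b1 cd 48 22 23 76 b6  |.....@.....H"#v.|
00000020  e3 5e 06 a4 1c 1c 1c 1c  1c 1c 1c 1c e0 13 a1 a1  |.^..............|
00000030  bb b3 54 54 20 99 ee 4f  e4 4f 5c 3c 2b 6f 25 25  |..TT ..O.O\<+o%%|
00000040  25 25 25 25 25 25 5c 30  72 0b a7 f0 42 77 73 6a  |%%%%%%\0r...Bwsj|
00000050  34 63 d4 a3 88 88 f3 48  60 50 eb 59 4c 4d 4e 29  |4c.....H`P.YLMN)|
00000060  44 35 04 78 48 48 48 48  fb 71 3b c8 28 ac 82 ed  |D5.xHHHH.q;.(...|
00000070  20 9a 25 c2 ac 4e 77 69  e4 ad b4 c6 da 59 7d 64  | .%..Nwi.....Y}d|
00000080  ff c1 f7 0c 91 18 a3 81  a3 a3 27 c7 cb 17 92 43  |..........'....C|
00000090  ee                                                |.               |
                                                                              
                                                                              
                                                                              
                                                                              
                                                                              
                                                                              
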